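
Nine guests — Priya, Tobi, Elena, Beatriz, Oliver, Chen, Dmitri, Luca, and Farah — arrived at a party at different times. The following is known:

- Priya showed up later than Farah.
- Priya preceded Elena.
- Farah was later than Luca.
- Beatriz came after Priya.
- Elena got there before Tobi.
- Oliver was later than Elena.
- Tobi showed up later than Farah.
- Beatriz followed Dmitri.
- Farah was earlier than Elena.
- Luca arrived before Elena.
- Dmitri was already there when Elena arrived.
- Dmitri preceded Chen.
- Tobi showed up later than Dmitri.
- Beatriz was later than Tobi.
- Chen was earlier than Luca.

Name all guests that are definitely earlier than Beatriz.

Directly stated before Beatriz: Dmitri, Priya, and Tobi.
Chen reaches Beatriz via Chen → Luca → Elena → Tobi → Beatriz.
Elena reaches Beatriz via Elena → Tobi → Beatriz.
Farah reaches Beatriz via Farah → Tobi → Beatriz.
Likewise Luca reaches Beatriz by chaining the stated constraints.
No chain forces Oliver ahead of Beatriz.

Chen, Dmitri, Elena, Farah, Luca, Priya, Tobi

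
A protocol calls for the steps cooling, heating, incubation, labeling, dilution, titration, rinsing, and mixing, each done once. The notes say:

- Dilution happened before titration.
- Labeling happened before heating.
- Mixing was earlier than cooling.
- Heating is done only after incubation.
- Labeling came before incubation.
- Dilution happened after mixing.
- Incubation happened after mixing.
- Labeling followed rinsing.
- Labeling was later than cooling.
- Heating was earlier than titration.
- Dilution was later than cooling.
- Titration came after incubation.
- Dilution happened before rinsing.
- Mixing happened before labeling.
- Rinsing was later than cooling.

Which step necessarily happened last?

titration

Every other step has a chain of constraints placing it before titration, so titration is last.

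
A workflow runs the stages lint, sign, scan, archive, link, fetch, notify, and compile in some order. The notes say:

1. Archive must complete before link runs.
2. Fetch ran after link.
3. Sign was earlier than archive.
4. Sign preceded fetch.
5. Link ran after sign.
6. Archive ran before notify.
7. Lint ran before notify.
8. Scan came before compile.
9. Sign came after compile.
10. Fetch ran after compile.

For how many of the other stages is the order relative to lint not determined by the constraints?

Forced after lint: notify.
That leaves archive, compile, fetch, link, scan, and sign with no forced order relative to lint — 6.

6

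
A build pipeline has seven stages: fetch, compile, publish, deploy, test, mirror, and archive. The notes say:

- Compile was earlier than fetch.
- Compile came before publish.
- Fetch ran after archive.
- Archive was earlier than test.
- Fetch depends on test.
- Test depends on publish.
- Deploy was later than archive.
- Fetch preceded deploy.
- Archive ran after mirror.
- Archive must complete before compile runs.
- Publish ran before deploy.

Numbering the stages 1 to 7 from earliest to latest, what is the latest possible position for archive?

2

Archive must come before compile, deploy, fetch, publish, and test — 5 stages forced after it.
Everything else can be placed before archive in some valid order, so archive can sit as late as position 7 − 5 = 2.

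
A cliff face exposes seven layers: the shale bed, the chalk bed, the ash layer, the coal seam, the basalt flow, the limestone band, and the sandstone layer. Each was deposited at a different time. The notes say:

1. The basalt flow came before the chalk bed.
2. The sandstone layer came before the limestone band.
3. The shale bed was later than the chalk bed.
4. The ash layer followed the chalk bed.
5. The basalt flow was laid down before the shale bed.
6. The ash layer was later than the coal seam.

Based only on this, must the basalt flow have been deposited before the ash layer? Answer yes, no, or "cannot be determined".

yes

Chain the constraints: the basalt flow → the chalk bed → the ash layer. Each link is directly stated, so the basalt flow comes before the ash layer.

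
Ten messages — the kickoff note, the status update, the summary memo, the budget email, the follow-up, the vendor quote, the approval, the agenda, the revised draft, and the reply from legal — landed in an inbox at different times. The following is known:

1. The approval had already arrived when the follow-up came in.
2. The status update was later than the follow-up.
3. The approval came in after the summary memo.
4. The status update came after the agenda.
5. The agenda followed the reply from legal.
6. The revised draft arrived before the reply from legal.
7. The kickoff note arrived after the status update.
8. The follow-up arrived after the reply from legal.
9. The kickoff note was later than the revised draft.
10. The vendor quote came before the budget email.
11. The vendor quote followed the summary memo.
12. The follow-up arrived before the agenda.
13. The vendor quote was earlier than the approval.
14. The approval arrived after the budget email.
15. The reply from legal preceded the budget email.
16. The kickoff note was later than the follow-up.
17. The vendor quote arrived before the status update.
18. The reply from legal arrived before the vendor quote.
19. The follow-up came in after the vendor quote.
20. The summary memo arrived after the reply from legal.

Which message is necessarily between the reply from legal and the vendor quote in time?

the summary memo

Tracing the constraints gives the reply from legal → the summary memo → the vendor quote, so the summary memo sits after the reply from legal and before the vendor quote.
No other message is forced both after the reply from legal and before the vendor quote.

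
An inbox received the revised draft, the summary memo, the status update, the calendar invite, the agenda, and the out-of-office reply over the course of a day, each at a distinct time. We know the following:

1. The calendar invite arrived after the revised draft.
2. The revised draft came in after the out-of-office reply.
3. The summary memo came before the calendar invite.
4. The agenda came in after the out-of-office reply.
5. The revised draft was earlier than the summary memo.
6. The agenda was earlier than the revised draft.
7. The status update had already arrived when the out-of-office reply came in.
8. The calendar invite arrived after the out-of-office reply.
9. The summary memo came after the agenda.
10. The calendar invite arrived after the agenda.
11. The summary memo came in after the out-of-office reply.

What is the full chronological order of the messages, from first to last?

the status update, the out-of-office reply, the agenda, the revised draft, the summary memo, the calendar invite

The constraints fix every adjacent pair, so only one ordering works:
the status update → the out-of-office reply → the agenda → the revised draft → the summary memo → the calendar invite.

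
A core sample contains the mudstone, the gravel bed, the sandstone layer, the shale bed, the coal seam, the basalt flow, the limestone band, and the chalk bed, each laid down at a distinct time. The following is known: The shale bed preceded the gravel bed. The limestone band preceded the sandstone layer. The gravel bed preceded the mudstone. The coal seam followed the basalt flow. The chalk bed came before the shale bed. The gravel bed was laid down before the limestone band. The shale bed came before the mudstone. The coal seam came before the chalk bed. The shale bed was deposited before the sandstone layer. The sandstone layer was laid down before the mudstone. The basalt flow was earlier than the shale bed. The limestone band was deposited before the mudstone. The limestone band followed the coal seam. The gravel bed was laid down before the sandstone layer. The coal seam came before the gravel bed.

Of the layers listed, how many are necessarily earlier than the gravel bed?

4

Directly stated before the gravel bed: the coal seam and the shale bed.
The basalt flow reaches the gravel bed via the basalt flow → the shale bed → the gravel bed.
The chalk bed reaches the gravel bed via the chalk bed → the shale bed → the gravel bed.
No chain forces the mudstone (or any of the others) ahead of the gravel bed.
That's the basalt flow, the chalk bed, the coal seam, and the shale bed — 4 in all.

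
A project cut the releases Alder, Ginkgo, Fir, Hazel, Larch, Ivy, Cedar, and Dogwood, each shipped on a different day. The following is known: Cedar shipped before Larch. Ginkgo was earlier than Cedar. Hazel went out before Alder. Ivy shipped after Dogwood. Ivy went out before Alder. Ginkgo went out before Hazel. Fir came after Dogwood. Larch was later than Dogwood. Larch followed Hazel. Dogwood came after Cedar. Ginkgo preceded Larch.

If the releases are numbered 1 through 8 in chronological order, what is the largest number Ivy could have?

7

Ivy must come before Alder — 1 release forced after it.
Everything else can be placed before Ivy in some valid order, so Ivy can sit as late as position 8 − 1 = 7.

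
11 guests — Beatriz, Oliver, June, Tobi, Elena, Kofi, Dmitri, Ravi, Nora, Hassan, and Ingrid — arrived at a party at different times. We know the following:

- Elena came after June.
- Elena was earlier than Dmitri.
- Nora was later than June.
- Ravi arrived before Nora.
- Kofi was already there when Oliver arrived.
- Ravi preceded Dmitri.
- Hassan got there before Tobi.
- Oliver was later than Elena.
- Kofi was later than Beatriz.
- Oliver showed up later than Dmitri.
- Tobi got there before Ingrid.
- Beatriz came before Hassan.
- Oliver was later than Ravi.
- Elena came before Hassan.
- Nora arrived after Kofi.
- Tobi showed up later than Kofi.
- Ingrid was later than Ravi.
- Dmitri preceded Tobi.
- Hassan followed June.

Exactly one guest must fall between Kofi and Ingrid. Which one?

Tobi

Tracing the constraints gives Kofi → Tobi → Ingrid, so Tobi sits after Kofi and before Ingrid.
No other guest is forced both after Kofi and before Ingrid.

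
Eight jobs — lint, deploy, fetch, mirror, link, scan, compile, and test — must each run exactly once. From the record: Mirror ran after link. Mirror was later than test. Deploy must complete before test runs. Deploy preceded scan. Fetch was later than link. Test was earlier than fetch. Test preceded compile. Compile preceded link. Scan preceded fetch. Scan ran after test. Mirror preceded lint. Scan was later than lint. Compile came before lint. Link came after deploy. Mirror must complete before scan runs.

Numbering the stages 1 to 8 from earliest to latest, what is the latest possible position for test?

2

Test must come before compile, fetch, link, lint, mirror, and scan — 6 stages forced after it.
Everything else can be placed before test in some valid order, so test can sit as late as position 8 − 6 = 2.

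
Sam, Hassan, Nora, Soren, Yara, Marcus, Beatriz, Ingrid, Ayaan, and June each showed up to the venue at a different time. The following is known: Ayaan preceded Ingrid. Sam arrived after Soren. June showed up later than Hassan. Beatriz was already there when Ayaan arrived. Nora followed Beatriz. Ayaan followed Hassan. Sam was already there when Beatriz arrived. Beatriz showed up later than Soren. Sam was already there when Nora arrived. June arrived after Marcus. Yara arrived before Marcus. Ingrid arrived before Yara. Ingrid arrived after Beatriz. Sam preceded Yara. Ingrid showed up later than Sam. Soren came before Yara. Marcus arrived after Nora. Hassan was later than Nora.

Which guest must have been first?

Soren

Soren has a chain of constraints placing them before every other guest, so Soren must be first.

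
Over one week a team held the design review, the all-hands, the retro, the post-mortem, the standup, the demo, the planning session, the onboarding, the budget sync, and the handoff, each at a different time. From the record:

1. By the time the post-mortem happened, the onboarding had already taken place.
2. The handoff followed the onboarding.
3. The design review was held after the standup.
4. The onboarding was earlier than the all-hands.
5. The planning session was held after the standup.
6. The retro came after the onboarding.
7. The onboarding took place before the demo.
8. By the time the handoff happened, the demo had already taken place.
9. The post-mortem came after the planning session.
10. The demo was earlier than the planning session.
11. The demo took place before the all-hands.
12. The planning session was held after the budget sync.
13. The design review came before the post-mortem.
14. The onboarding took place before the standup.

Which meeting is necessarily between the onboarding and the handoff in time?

Tracing the constraints gives the onboarding → the demo → the handoff, so the demo sits after the onboarding and before the handoff.
No other meeting is forced both after the onboarding and before the handoff.

the demo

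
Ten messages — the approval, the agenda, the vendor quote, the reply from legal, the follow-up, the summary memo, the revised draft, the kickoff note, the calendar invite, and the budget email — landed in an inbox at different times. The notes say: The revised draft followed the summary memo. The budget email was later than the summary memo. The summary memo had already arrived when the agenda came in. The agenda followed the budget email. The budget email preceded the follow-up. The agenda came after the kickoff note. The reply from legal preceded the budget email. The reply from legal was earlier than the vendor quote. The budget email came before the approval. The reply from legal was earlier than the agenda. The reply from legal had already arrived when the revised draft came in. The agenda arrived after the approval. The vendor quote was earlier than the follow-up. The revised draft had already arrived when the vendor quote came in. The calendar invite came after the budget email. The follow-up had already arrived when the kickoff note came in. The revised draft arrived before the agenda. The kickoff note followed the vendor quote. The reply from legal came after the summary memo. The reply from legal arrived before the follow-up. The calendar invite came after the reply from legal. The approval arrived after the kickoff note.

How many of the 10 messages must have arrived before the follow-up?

Directly stated before the follow-up: the budget email, the reply from legal, and the vendor quote.
The revised draft reaches the follow-up via the revised draft → the vendor quote → the follow-up.
The summary memo reaches the follow-up via the summary memo → the reply from legal → the follow-up.
No chain forces the approval (or any of the others) ahead of the follow-up.
That's the budget email, the reply from legal, the revised draft, the summary memo, and the vendor quote — 5 in all.

5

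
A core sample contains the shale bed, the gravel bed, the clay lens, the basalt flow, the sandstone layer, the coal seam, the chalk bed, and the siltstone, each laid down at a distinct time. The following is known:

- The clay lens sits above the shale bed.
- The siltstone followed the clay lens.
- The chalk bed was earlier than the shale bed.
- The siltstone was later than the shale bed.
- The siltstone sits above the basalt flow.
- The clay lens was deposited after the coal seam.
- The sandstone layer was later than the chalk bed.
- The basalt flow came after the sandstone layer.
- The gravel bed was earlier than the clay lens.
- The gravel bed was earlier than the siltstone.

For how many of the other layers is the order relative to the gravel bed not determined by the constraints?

5

Forced after the gravel bed: the clay lens and the siltstone.
That leaves the basalt flow, the chalk bed, the coal seam, the sandstone layer, and the shale bed with no forced order relative to the gravel bed — 5.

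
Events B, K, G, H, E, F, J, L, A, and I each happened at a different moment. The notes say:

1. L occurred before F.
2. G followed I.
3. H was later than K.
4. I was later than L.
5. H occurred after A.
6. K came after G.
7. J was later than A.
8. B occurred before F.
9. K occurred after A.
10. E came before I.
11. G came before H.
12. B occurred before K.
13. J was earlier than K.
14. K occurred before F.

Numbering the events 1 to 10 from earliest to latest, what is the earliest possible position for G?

E, I, and L must all come before G — 3 forced predecessors.
Nothing else is forced ahead of G, so its earliest slot is position 3 + 1 = 4.

4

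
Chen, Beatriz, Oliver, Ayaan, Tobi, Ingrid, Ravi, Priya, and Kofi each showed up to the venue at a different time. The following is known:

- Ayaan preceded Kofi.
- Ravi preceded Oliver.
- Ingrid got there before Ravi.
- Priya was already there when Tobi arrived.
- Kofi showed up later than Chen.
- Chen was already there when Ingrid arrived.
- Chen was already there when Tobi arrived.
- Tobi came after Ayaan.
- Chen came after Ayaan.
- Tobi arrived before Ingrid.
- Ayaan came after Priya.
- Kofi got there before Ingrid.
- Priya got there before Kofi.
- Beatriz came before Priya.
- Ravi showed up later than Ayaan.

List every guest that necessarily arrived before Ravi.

Ayaan, Beatriz, Chen, Ingrid, Kofi, Priya, Tobi

Directly stated before Ravi: Ayaan and Ingrid.
Beatriz reaches Ravi via Beatriz → Priya → Ayaan → Ravi.
Chen reaches Ravi via Chen → Ingrid → Ravi.
Kofi reaches Ravi via Kofi → Ingrid → Ravi.
Likewise Priya and Tobi each reach Ravi by chaining the stated constraints.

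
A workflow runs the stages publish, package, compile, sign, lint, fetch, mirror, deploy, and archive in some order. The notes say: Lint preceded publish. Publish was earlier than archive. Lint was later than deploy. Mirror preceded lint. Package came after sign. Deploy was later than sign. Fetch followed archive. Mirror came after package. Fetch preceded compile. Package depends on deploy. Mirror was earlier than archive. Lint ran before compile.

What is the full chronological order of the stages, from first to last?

sign, deploy, package, mirror, lint, publish, archive, fetch, compile

The constraints fix every adjacent pair, so only one ordering works:
sign → deploy → package → mirror → lint → publish → archive → fetch → compile.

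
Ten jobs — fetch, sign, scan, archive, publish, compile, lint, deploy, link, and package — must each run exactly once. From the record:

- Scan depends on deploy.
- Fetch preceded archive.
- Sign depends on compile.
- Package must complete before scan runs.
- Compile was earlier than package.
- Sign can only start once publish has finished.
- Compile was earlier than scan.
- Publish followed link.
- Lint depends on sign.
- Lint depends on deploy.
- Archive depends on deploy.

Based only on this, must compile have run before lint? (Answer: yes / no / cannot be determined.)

yes

Chain the constraints: compile → sign → lint. Each link is directly stated, so compile comes before lint.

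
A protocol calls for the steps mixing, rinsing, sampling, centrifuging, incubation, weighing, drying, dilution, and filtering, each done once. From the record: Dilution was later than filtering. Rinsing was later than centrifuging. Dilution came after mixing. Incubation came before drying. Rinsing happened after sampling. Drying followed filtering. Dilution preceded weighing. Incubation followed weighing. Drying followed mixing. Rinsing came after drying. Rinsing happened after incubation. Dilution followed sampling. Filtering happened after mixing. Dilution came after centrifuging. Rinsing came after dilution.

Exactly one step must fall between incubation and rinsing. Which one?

Tracing the constraints gives incubation → drying → rinsing, so drying sits after incubation and before rinsing.
No other step is forced both after incubation and before rinsing.

drying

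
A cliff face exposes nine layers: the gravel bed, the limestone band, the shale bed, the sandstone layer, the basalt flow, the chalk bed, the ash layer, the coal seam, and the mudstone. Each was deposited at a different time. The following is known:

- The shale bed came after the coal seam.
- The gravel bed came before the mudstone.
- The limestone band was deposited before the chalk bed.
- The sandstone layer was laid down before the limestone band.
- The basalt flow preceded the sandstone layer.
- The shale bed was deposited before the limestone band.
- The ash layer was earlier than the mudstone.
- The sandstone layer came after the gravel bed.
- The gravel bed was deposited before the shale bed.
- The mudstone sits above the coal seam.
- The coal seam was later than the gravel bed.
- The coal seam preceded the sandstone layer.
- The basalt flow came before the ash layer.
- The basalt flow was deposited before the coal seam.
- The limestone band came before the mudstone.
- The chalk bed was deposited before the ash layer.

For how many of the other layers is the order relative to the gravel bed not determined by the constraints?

1

Forced after the gravel bed: the ash layer, the chalk bed, the coal seam, the limestone band, the mudstone, the sandstone layer, and the shale bed.
That leaves the basalt flow with no forced order relative to the gravel bed — 1.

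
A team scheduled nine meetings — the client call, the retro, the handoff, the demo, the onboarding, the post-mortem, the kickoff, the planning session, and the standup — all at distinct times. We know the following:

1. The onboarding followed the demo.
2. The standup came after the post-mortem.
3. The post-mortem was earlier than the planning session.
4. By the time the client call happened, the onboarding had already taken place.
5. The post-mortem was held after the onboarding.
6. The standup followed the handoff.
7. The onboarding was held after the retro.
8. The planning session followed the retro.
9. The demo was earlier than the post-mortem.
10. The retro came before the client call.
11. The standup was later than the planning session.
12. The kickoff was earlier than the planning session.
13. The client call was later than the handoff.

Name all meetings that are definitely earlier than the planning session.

the demo, the kickoff, the onboarding, the post-mortem, the retro

Directly stated before the planning session: the kickoff, the post-mortem, and the retro.
The demo reaches the planning session via the demo → the post-mortem → the planning session.
The onboarding reaches the planning session via the onboarding → the post-mortem → the planning session.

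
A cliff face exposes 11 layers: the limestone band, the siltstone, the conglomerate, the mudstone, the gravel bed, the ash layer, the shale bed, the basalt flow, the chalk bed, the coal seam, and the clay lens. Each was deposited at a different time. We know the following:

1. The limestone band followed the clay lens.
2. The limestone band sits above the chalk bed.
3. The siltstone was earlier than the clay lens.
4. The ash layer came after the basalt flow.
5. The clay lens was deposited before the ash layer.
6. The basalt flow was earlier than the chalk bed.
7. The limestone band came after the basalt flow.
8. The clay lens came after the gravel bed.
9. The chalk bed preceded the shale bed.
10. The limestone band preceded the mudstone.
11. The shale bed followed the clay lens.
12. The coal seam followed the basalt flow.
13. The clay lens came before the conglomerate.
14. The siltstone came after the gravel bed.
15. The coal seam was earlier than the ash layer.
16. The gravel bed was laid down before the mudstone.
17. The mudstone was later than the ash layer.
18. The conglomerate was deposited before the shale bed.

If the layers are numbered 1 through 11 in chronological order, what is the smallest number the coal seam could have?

2

The basalt flow must come before the coal seam — 1 forced predecessor.
Nothing else is forced ahead of the coal seam, so its earliest slot is position 1 + 1 = 2.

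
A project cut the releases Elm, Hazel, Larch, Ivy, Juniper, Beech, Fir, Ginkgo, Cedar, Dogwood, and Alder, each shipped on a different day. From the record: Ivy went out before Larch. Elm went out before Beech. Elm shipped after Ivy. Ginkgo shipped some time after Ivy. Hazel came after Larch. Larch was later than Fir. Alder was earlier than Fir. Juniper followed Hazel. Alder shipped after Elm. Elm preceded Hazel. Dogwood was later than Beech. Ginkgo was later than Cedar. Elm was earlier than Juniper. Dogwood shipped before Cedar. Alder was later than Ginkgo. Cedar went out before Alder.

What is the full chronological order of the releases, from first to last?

The constraints fix every adjacent pair, so only one ordering works:
Ivy → Elm → Beech → Dogwood → Cedar → Ginkgo → Alder → Fir → Larch → Hazel → Juniper.

Ivy, Elm, Beech, Dogwood, Cedar, Ginkgo, Alder, Fir, Larch, Hazel, Juniper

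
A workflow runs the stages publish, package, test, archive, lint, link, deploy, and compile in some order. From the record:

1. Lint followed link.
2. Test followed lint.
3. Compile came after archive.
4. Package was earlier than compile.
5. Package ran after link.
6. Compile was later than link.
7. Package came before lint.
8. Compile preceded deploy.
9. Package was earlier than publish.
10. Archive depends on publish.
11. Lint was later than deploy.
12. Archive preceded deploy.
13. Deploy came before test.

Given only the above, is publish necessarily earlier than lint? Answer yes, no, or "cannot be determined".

yes

Chain the constraints: publish → archive → deploy → lint. Each link is directly stated, so publish comes before lint.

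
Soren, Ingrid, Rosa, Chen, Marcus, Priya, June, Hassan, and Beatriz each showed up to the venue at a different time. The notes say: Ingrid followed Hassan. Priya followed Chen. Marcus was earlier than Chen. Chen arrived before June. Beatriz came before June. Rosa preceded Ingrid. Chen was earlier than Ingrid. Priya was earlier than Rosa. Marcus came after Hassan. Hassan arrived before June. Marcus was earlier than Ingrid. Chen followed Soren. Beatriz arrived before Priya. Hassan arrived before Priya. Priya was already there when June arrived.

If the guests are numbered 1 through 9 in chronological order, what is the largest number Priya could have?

Priya must come before Ingrid, June, and Rosa — 3 guests forced after them.
Everything else can be placed before Priya in some valid order, so Priya can sit as late as position 9 − 3 = 6.

6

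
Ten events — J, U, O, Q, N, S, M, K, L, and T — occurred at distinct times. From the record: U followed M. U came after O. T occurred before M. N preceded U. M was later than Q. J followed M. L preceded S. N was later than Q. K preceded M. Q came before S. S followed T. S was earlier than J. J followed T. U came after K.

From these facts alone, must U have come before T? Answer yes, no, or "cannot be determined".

no

Tracing the constraints gives T → M → U, so T must come before U.
That means U cannot be before T.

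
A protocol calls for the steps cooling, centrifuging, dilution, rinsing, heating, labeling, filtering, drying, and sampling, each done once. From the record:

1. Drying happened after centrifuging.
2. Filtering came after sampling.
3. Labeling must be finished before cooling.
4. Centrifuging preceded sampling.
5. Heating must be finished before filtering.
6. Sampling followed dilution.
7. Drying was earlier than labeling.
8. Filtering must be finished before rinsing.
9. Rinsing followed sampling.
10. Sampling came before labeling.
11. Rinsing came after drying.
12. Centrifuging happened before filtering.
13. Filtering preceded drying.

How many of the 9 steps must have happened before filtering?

4

Directly stated before filtering: centrifuging, heating, and sampling.
Dilution reaches filtering via dilution → sampling → filtering.
No chain forces drying (or any of the others) ahead of filtering.
That's centrifuging, dilution, heating, and sampling — 4 in all.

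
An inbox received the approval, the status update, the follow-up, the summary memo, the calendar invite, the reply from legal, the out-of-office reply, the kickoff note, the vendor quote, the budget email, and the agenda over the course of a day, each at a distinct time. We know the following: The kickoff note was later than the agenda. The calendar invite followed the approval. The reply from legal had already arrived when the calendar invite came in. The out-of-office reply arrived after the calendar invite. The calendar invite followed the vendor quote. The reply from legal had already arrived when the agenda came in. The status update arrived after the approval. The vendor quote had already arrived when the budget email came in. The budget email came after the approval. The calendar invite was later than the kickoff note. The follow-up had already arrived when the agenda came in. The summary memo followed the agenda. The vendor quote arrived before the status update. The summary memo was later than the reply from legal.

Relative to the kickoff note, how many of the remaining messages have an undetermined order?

5

Forced before the kickoff note: the agenda, the follow-up, and the reply from legal; forced after the kickoff note: the calendar invite and the out-of-office reply.
That leaves the approval, the budget email, the status update, the summary memo, and the vendor quote with no forced order relative to the kickoff note — 5.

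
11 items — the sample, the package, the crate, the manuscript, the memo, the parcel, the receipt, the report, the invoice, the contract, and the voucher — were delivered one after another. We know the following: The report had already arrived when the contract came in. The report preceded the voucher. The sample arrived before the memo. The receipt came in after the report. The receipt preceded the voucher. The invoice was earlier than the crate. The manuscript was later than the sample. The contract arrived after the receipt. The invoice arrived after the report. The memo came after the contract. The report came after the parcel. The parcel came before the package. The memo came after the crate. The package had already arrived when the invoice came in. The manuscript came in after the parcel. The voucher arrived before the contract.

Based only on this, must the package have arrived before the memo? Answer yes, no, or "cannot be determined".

yes

Chain the constraints: the package → the invoice → the crate → the memo. Each link is directly stated, so the package comes before the memo.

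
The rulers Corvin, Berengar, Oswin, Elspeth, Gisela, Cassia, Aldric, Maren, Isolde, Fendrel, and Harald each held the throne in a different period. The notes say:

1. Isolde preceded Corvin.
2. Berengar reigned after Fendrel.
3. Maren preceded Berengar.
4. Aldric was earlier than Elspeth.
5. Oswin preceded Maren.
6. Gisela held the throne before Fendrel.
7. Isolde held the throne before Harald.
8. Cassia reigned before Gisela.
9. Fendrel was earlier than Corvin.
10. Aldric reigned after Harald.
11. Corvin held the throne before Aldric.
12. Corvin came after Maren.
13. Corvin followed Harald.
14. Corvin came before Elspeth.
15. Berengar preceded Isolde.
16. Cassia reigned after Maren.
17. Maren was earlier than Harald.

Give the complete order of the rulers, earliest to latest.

The constraints fix every adjacent pair, so only one ordering works:
Oswin → Maren → Cassia → Gisela → Fendrel → Berengar → Isolde → Harald → Corvin → Aldric → Elspeth.

Oswin, Maren, Cassia, Gisela, Fendrel, Berengar, Isolde, Harald, Corvin, Aldric, Elspeth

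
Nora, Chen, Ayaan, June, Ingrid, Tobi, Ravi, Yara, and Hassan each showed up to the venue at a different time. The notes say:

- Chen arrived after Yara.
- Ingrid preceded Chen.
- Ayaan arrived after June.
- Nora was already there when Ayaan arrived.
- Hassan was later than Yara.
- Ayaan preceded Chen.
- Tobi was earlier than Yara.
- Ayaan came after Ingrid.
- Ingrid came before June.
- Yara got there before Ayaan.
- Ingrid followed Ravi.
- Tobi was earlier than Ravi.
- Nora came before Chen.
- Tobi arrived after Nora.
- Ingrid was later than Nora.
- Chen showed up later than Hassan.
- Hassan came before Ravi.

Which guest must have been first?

Nora

Nora has a chain of constraints placing them before every other guest, so Nora must be first.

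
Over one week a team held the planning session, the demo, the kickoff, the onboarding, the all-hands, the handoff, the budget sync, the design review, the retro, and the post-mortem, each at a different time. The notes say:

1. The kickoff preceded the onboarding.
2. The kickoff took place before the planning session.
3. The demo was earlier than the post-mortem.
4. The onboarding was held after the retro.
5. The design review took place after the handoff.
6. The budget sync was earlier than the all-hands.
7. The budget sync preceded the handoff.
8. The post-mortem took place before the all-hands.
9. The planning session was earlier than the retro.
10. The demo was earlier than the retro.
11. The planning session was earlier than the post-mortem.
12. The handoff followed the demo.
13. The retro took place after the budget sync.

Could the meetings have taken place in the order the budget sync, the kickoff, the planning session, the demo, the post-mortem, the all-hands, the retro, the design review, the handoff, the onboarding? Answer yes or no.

no

The constraints require the handoff before the design review, but in the proposed sequence the design review appears ahead of the handoff. That one violation is enough.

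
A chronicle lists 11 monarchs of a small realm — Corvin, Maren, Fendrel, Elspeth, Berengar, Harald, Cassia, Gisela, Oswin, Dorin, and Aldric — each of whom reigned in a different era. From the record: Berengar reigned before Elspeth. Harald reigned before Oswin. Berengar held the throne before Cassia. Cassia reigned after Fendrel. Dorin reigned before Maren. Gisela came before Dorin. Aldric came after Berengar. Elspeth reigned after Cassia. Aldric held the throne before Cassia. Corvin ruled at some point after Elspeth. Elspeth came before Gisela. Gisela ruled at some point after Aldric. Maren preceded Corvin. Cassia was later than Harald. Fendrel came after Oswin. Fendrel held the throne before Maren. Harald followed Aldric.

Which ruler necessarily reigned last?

Corvin

Every other ruler has a chain of constraints placing them before Corvin, so Corvin is last.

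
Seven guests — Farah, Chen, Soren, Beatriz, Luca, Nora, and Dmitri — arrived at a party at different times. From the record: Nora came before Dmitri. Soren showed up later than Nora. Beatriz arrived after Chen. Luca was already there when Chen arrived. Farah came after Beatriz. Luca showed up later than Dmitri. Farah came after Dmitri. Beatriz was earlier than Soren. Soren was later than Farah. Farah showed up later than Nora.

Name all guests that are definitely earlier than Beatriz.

Chen, Dmitri, Luca, Nora

Directly stated before Beatriz: Chen.
Dmitri reaches Beatriz via Dmitri → Luca → Chen → Beatriz.
Luca reaches Beatriz via Luca → Chen → Beatriz.
Nora reaches Beatriz via Nora → Dmitri → Luca → Chen → Beatriz.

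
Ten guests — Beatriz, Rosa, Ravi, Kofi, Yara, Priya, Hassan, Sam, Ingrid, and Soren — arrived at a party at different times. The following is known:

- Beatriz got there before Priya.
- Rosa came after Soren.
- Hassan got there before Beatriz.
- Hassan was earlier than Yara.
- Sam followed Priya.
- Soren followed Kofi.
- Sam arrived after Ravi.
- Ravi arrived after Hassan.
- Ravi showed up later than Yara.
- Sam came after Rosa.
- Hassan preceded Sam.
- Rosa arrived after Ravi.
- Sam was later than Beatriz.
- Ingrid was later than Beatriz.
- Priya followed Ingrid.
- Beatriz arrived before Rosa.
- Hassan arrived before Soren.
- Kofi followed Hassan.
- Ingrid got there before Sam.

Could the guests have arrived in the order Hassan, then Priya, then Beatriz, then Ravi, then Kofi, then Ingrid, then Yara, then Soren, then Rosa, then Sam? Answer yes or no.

no

The constraints require Beatriz before Priya, but in the proposed sequence Priya appears ahead of Beatriz. That one violation is enough.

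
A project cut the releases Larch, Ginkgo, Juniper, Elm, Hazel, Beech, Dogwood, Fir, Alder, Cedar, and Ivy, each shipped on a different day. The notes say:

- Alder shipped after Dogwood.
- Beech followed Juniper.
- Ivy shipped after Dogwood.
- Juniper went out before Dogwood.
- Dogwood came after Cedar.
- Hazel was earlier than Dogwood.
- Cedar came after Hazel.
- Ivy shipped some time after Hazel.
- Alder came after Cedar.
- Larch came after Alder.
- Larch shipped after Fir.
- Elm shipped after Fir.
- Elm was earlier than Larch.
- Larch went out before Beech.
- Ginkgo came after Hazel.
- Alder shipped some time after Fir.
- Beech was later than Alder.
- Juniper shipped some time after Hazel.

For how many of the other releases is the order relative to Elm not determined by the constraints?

7

Forced before Elm: Fir; forced after Elm: Beech and Larch.
That leaves Alder, Cedar, Dogwood, Ginkgo, Hazel, Ivy, and Juniper with no forced order relative to Elm — 7.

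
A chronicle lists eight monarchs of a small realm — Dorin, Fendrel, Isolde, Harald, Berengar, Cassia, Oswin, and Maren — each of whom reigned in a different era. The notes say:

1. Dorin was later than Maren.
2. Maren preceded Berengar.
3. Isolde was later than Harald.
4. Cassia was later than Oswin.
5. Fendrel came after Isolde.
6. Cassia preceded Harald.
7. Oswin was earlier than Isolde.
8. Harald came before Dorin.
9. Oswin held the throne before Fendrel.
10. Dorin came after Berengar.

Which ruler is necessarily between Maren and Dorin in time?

Tracing the constraints gives Maren → Berengar → Dorin, so Berengar sits after Maren and before Dorin.
No other ruler is forced both after Maren and before Dorin.

Berengar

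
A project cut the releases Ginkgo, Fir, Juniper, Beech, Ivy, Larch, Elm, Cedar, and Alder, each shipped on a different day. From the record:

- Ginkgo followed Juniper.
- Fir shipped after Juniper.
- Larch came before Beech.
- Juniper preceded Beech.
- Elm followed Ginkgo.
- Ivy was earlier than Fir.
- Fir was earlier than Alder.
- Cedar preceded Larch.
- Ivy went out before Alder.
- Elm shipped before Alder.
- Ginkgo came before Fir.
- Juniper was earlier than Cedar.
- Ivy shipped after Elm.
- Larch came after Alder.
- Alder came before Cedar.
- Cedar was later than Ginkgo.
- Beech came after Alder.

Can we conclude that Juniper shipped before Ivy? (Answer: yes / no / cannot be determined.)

Chain the constraints: Juniper → Ginkgo → Elm → Ivy. Each link is directly stated, so Juniper comes before Ivy.

yes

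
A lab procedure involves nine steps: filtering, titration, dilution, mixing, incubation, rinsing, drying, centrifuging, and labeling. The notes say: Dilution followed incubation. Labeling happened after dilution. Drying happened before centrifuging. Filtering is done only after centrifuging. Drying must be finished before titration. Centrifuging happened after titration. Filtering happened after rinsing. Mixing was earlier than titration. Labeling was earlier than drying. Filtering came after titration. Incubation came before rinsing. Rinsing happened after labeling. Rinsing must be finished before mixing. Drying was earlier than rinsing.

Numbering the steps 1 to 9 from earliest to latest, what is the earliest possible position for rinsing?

Dilution, drying, incubation, and labeling must all come before rinsing — 4 forced predecessors.
Nothing else is forced ahead of rinsing, so its earliest slot is position 4 + 1 = 5.

5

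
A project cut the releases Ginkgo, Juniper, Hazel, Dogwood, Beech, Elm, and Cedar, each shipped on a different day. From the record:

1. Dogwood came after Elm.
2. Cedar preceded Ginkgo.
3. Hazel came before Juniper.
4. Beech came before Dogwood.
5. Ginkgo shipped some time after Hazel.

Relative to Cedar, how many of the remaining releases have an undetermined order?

5

Forced after Cedar: Ginkgo.
That leaves Beech, Dogwood, Elm, Hazel, and Juniper with no forced order relative to Cedar — 5.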